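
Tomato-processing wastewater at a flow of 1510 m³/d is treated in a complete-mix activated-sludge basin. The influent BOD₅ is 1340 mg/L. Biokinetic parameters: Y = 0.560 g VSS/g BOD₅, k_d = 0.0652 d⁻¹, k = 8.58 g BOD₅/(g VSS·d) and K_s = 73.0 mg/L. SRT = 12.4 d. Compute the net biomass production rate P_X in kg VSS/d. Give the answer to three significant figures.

P_X ≈ 625 kg VSS/d

From the Monod/SRT balance for a CMAS, S = K_s·(1+k_d θ_c)/[θ_c·(Y k − k_d) − 1] = 73.0 × (1 + 0.0652 × 12.4) / [12.4 × (0.560 × 8.58 − 0.0652) − 1] = 132.0 / 57.77 = 2.285 mg/L.
Correct the yield for decay: Y_obs = Y/(1 + k_d θ_c) = 0.560 / (1 + 0.0652 × 12.4) = 0.560 / 1.808 = 0.3097.
Mass of BOD₅ removed per day: Q(S₀ − S) = 1510 × 1338 g/m³ = 2020 kg/d.
Net biomass production P_X = Y_obs × Q·(S₀ − S) = 0.3097 × 2020 = 625.5 kg VSS/d.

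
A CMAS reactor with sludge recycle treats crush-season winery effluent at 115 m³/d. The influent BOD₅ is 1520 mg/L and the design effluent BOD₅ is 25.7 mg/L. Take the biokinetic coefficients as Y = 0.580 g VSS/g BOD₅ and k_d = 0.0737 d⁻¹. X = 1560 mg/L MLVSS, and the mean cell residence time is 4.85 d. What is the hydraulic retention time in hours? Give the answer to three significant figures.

τ ≈ 47.6 h

Rearranging the biomass balance for a CMAS with decay, V = Y·Q·ΔS·θ_c / [X·(1+k_d θ_c)] = 0.580 × 115 × (1520 − 25.7) × 4.85 / [1560 × (1 + 0.0737 × 4.85)] = 4.83×10^5 / 2118 = 228.3 m³.
Hydraulic retention time τ = V/Q = 228.3 / 115 = 1.985 d = 47.64 h.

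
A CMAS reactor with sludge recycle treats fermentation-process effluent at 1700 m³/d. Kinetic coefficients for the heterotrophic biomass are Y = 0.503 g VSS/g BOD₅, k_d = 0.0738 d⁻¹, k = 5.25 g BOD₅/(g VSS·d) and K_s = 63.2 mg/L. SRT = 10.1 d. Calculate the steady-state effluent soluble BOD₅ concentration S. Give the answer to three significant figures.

S ≈ 4.43 mg/L

From the Monod/SRT balance for a CMAS, S = K_s·(1+k_d θ_c)/[θ_c·(Y k − k_d) − 1] = 63.2 × (1 + 0.0738 × 10.1) / [10.1 × (0.503 × 5.25 − 0.0738) − 1] = 110.3 / 24.93 = 4.425 mg/L.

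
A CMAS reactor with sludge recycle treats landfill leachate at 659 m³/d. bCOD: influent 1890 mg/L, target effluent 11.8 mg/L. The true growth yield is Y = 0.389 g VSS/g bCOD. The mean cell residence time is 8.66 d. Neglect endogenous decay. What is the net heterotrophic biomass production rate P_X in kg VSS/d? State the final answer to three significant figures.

No decay correction is needed, so Y_obs = Y = 0.389.
ΔS = 1890 − 11.8 = 1878 mg/L, so the substrate removal rate is 659 × 1878/1000 = 1238 kg bCOD/d.
P_X = Y_obs · Q(S₀ − S) = 0.3890 × 1238 = 481.5 kg VSS/d.

P_X ≈ 481 kg VSS/d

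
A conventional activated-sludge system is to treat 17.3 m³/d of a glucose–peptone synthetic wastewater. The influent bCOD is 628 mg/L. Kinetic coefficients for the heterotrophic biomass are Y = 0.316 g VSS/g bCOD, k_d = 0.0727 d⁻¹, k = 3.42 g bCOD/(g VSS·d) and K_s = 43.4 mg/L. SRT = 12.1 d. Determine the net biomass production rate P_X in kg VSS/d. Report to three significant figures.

Effluent substrate depends only on kinetics and SRT: S = K_s(1 + k_d θ_c) / [θ_c(Yk − k_d) − 1] = 43.4 × (1 + 0.0727 × 12.1) / [12.1 × (0.316 × 3.42 − 0.0727) − 1] = 81.58 / 11.20 = 7.286 mg/L.
Y_obs = Y / (1 + k_d θ_c) = 0.316 / (1 + 0.0727 × 12.1) = 0.316 / 1.880 = 0.1681.
ΔS = 628 − 7.29 = 620.7 mg/L, so the substrate removal rate is 17.3 × 620.7/1000 = 10.74 kg bCOD/d.
So the net sludge growth is P_X = 0.1681 × 10.74 = 1.805 kg VSS/d.

P_X ≈ 1.81 kg VSS/d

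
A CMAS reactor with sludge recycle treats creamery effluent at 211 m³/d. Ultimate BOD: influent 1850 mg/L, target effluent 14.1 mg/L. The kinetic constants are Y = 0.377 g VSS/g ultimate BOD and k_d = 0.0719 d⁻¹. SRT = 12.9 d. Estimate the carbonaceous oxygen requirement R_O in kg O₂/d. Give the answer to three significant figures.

Observed yield with endogenous decay: Y_obs = Y / (1 + k_d·θ_c) = 0.377 / (1 + 0.0719 × 12.9) = 0.377 / 1.928 = 0.1956 g VSS/g ultimate BOD.
Q·(S₀ − S) = 211 × (1850 − 14.1) × 10⁻³ = 387.4 kg/d removed.
P_X = Y_obs·Q·(S₀ − S) = 0.1956 × 387.4 = 75.77 kg VSS/d.
R_O = Q·ΔS − 1.42 P_X = 387.4 − 107.6 = 279.8 kg O₂/d.

R_O ≈ 280 kg O₂/d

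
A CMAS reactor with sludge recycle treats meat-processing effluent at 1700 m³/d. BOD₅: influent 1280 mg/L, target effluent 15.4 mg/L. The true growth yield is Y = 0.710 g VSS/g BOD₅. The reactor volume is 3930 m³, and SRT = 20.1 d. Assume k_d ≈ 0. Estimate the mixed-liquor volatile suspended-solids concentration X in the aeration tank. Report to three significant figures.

X = Y·Q·ΔS·θ_c / V = 0.710 × 1700 × (1280 − 15.4) × 20.1 / 3930 = 7807 mg/L.

X ≈ 7810 mg/L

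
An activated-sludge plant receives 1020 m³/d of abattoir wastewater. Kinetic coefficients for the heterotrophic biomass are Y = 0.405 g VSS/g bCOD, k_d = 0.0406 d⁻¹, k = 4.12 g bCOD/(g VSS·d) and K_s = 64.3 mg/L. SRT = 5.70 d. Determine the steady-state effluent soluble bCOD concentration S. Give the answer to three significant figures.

Effluent substrate depends only on kinetics and SRT: S = K_s(1 + k_d θ_c) / [θ_c(Yk − k_d) − 1] = 64.3 × (1 + 0.0406 × 5.70) / [5.70 × (0.405 × 4.12 − 0.0406) − 1] = 79.18 / 8.280 = 9.563 mg/L.

S ≈ 9.56 mg/L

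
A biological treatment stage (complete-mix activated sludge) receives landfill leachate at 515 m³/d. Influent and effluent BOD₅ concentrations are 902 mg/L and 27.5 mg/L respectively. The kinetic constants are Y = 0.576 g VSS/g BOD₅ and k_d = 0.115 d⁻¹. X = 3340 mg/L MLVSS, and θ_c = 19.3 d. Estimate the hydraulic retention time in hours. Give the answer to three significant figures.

τ ≈ 21.7 h

Rearranging the biomass balance for a CMAS with decay, V = Y·Q·ΔS·θ_c / [X·(1+k_d θ_c)] = 0.576 × 515 × (902 − 27.5) × 19.3 / [3340 × (1 + 0.115 × 19.3)] = 5.01×10^6 / 10753 = 465.6 m³.
HRT = V/Q = 465.6 m³ / 515 m³·d⁻¹ = 0.9041 d × 24 = 21.70 h.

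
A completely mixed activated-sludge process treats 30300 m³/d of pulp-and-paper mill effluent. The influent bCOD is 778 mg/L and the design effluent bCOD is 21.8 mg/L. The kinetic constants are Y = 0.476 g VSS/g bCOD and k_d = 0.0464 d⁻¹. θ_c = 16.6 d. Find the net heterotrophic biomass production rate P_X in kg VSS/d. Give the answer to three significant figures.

Correct the yield for decay: Y_obs = Y/(1 + k_d θ_c) = 0.476 / (1 + 0.0464 × 16.6) = 0.476 / 1.770 = 0.2689.
Mass of bCOD removed per day: Q(S₀ − S) = 30300 × 756.2 g/m³ = 22913 kg/d.
Net biomass production P_X = Y_obs × Q·(S₀ − S) = 0.2689 × 22913 = 6161 kg VSS/d.

P_X ≈ 6160 kg VSS/d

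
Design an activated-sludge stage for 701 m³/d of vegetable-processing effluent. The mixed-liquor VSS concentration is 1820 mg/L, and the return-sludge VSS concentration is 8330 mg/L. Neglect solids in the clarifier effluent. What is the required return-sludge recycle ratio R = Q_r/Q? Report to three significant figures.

Solids balance on the clarifier gives (1+R)X = R·X_r, so R = X/(X_r − X) = 1820 / (8330 − 1820) = 0.2796.

R ≈ 0.280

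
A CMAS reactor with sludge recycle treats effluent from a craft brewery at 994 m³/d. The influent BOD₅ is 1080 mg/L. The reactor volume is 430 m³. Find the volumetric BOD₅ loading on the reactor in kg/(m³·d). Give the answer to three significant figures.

Volumetric loading L_v = Q·S₀ / V = 994 × 1080 g/m³ / 430.0 m³ = 2497 g/(m³·d) = 2.497 kg BOD₅/(m³·d).

L_v ≈ 2.50 kg BOD₅/(m³·d)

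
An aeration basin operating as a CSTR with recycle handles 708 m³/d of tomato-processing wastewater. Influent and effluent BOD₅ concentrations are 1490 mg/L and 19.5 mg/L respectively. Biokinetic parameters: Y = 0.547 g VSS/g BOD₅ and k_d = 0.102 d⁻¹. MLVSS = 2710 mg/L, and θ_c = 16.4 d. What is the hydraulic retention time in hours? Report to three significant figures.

τ ≈ 43.7 h

Steady-state biomass mass balance: V·X·(1 + k_d·θ_c) = Y·Q·(S₀ − S)·θ_c, so V = 0.547 × 708 × (1490 − 19.5) × 16.4 / [2710 × (1 + 0.102 × 16.4)] = 9.34×10^6 / 7243 = 1289 m³.
HRT = V/Q = 1289 m³ / 708 m³·d⁻¹ = 1.821 d × 24 = 43.71 h.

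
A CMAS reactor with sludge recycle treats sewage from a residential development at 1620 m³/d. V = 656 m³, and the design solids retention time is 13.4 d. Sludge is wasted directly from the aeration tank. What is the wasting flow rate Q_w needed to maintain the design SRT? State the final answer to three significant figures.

With mixed-liquor wasting, θ_c = V/Q_w, so Q_w = V/θ_c = 656.0/13.4 = 48.96 m³/d.

Q_w ≈ 49.0 m³/d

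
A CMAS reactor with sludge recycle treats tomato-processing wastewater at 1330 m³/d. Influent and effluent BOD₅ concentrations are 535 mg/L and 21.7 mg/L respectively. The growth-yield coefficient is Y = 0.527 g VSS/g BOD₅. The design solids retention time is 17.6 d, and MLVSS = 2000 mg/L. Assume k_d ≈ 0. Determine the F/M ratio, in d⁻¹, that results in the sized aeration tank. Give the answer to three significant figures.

F/M ≈ 0.112 d⁻¹

With k_d = 0 the design equation reduces to V = Y Q (S₀−S) θ_c / X = 0.527 × 1330 × (535 − 21.7) × 17.6 / 2000 = 3166 m³.
F/M = applied load / biomass = Q·S₀/(V·X) = 1330 × 535 / (3166 × 2000) = 0.1124 d⁻¹.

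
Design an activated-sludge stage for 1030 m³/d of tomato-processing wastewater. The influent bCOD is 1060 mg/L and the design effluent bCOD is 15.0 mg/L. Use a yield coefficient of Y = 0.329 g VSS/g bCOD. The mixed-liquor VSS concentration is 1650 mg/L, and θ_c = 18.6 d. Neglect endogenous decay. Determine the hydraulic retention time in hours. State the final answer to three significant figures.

V·X = Y·Q·ΔS·θ_c gives V = 0.329 × 1030 × (1060 − 15.0) × 18.6 / 1650 = 3992 m³.
HRT = V/Q = 3992 m³ / 1030 m³·d⁻¹ = 3.876 d × 24 = 93.01 h.

τ ≈ 93.0 h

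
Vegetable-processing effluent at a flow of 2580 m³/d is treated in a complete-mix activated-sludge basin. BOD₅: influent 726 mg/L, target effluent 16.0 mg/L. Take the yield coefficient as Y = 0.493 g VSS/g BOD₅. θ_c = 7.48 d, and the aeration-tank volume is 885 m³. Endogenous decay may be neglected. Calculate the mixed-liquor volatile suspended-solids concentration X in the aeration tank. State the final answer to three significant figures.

X = Y·Q·ΔS·θ_c / V = 0.493 × 2580 × (726 − 16.0) × 7.48 / 885 = 7633 mg/L.

X ≈ 7630 mg/L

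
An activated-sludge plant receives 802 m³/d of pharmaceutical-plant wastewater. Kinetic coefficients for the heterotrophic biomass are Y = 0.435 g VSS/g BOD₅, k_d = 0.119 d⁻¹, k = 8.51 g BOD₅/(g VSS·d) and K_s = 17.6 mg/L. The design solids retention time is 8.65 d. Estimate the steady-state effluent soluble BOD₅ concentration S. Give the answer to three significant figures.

For a completely mixed reactor with recycle the Lawrence–McCarty relation gives S = K_s·(1 + k_d·θ_c) / [θ_c·(Y·k − k_d) − 1] = 17.6 × (1 + 0.119 × 8.65) / [8.65 × (0.435 × 8.51 − 0.119) − 1] = 35.72 / 29.99 = 1.191 mg/L.

S ≈ 1.19 mg/L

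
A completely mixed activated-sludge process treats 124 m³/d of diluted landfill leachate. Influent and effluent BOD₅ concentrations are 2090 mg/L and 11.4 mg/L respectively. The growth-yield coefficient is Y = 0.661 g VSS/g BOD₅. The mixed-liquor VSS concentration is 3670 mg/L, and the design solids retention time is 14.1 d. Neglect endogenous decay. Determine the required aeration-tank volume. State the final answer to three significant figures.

V ≈ 655 m³

Biomass mass balance (decay neglected): V·X = Y·Q·(S₀ − S)·θ_c, so V = 0.661 × 124 × (2090 − 11.4) × 14.1 / 3670 = 654.6 m³.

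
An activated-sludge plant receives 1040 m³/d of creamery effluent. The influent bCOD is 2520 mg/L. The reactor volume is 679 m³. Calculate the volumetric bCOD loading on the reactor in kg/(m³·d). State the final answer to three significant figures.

Applied bCOD load per unit volume = Q·S₀/V = (1040 × 2520/1000)/679.0 = 3.860 kg bCOD·m⁻³·d⁻¹.

L_v ≈ 3.86 kg bCOD/(m³·d)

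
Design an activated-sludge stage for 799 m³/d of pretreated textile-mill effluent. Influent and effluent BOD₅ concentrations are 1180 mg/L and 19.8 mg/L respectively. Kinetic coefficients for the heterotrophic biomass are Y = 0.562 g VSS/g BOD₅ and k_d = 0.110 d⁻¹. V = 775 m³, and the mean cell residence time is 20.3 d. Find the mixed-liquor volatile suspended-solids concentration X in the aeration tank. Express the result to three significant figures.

X ≈ 4220 mg/L

Solving the biomass balance for X: X = Y Q (S₀−S) θ_c / [V (1+k_d θ_c)] = 0.562 × 799 × (1180 − 19.8) × 20.3 / [775 × (1 + 0.110 × 20.3)] = 4221 mg/L.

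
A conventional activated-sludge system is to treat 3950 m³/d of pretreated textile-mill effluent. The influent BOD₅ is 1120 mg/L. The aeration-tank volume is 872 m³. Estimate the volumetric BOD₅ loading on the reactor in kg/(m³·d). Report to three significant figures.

L_v ≈ 5.07 kg BOD₅/(m³·d)

Volumetric loading L_v = Q·S₀ / V = 3950 × 1120 g/m³ / 872.0 m³ = 5073 g/(m³·d) = 5.073 kg BOD₅/(m³·d).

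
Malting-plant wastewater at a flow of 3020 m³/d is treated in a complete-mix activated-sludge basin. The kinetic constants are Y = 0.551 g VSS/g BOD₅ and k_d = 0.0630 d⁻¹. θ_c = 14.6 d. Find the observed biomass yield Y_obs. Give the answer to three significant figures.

Y_obs = Y / (1 + k_d θ_c) = 0.551 / (1 + 0.0630 × 14.6) = 0.551 / 1.920 = 0.2870.

Y_obs ≈ 0.287 g VSS/g BOD₅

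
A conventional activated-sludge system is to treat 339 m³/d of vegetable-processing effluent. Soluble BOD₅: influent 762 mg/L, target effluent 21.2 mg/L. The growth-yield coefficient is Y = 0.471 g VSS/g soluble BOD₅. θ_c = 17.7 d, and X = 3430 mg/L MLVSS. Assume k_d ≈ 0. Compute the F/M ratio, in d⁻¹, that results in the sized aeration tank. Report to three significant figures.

V·X = Y·Q·ΔS·θ_c gives V = 0.471 × 339 × (762 − 21.2) × 17.7 / 3430 = 610.4 m³.
Food-to-microorganism ratio F/M = Q S₀ / (V X) = 339 × 762 / (610.4 × 3430) = 0.1234 d⁻¹.

F/M ≈ 0.123 d⁻¹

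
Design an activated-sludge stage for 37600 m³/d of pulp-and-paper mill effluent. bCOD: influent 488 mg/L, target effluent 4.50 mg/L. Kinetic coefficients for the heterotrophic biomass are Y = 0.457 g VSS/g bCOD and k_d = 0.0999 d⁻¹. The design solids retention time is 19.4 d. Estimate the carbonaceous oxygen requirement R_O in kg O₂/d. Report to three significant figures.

R_O ≈ 14200 kg O₂/d

Y_obs = Y / (1 + k_d θ_c) = 0.457 / (1 + 0.0999 × 19.4) = 0.457 / 2.938 = 0.1555.
Mass of bCOD removed per day: Q(S₀ − S) = 37600 × 483.5 g/m³ = 18180 kg/d.
Biomass synthesised: P_X = Y_obs × 18180 = 2828 kg VSS/d.
R_O = Q·(S₀ − S) − 1.42·P_X = 18180 − 1.42 × 2828 = 14164 kg O₂/d.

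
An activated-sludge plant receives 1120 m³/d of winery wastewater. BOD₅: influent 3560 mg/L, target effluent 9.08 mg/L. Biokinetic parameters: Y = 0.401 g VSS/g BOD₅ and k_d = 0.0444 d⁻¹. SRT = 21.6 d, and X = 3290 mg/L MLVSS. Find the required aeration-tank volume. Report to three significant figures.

V ≈ 5340 m³

Steady-state biomass mass balance: V·X·(1 + k_d·θ_c) = Y·Q·(S₀ − S)·θ_c, so V = 0.401 × 1120 × (3560 − 9.08) × 21.6 / [3290 × (1 + 0.0444 × 21.6)] = 3.44×10^7 / 6445 = 5345 m³.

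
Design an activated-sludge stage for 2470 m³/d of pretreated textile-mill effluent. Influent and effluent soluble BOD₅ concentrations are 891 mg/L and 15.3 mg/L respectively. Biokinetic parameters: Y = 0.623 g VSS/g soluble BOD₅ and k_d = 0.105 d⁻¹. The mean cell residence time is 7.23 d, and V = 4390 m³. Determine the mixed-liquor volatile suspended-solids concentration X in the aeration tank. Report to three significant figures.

X ≈ 1260 mg/L

Solving the biomass balance for X: X = Y Q (S₀−S) θ_c / [V (1+k_d θ_c)] = 0.623 × 2470 × (891 − 15.3) × 7.23 / [4390 × (1 + 0.105 × 7.23)] = 1262 mg/L.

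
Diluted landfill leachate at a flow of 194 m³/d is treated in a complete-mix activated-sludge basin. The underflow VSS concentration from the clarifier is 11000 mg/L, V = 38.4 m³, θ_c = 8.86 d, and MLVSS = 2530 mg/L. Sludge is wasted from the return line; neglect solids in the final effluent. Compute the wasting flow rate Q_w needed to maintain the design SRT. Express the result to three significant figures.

Q_w ≈ 0.997 m³/d

θ_c = V·X/(Q_w·X_r) when wasting from the recycle, so Q_w = V·X/(θ_c·X_r) = 38.40 × 2530 / (8.86 × 11000) = 0.9968 m³/d.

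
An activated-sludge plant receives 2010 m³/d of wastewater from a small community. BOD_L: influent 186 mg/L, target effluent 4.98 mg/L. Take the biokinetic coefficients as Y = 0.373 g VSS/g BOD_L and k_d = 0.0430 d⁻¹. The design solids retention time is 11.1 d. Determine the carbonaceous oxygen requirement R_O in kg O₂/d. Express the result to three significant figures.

R_O ≈ 233 kg O₂/d

The observed yield is Y_obs = Y/(1 + k_d·θ_c) = 0.373 / (1 + 0.0430 × 11.1) = 0.373 / 1.477 = 0.2525 g VSS per g BOD_L removed.
Substrate removed = Q·(S₀ − S) = 2010 m³/d × (186 − 4.98) g/m³ = 3.64×10^5 g/d = 363.9 kg/d.
Net sludge production P_X = 0.2525 × 363.9 = 91.87 kg VSS/d.
R_O = Q·(S₀ − S) − 1.42·P_X = 363.9 − 1.42 × 91.87 = 233.4 kg O₂/d.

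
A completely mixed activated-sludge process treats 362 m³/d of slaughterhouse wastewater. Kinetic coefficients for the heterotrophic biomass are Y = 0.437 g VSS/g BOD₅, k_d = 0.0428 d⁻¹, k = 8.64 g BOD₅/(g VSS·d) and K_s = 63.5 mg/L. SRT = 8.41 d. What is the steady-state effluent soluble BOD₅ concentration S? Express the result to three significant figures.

S ≈ 2.84 mg/L

Effluent substrate depends only on kinetics and SRT: S = K_s(1 + k_d θ_c) / [θ_c(Yk − k_d) − 1] = 63.5 × (1 + 0.0428 × 8.41) / [8.41 × (0.437 × 8.64 − 0.0428) − 1] = 86.36 / 30.39 = 2.841 mg/L.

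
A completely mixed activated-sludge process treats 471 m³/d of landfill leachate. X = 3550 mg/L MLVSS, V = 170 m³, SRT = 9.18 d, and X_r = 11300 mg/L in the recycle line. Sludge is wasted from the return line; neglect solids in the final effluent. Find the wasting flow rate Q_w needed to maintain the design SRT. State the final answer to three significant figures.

Q_w ≈ 5.82 m³/d

Wasting from the return line (neglecting effluent solids): Q_w = V·X / (θ_c·X_r) = 170.0 × 3550 / (9.18 × 11300) = 5.818 m³/d.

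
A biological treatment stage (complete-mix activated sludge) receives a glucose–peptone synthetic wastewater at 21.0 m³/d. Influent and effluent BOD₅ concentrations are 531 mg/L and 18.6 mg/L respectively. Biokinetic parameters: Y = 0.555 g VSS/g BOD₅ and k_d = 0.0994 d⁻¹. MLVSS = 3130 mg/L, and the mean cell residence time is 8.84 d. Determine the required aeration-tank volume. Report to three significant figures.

Rearranging the biomass balance for a CMAS with decay, V = Y·Q·ΔS·θ_c / [X·(1+k_d θ_c)] = 0.555 × 21.0 × (531 − 18.6) × 8.84 / [3130 × (1 + 0.0994 × 8.84)] = 5.28×10^4 / 5880 = 8.978 m³.

V ≈ 8.98 m³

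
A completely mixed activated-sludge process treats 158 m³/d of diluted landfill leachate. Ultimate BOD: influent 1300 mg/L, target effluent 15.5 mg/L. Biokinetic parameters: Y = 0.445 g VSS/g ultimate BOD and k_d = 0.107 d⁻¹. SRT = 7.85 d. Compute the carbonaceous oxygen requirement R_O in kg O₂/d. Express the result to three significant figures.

The observed yield is Y_obs = Y/(1 + k_d·θ_c) = 0.445 / (1 + 0.107 × 7.85) = 0.445 / 1.840 = 0.2419 g VSS per g ultimate BOD removed.
Q·(S₀ − S) = 158 × (1300 − 15.5) × 10⁻³ = 203.0 kg/d removed.
Net sludge production P_X = 0.2419 × 203.0 = 49.08 kg VSS/d.
R_O = Q·(S₀ − S) − 1.42·P_X = 203.0 − 1.42 × 49.08 = 133.3 kg O₂/d.

R_O ≈ 133 kg O₂/d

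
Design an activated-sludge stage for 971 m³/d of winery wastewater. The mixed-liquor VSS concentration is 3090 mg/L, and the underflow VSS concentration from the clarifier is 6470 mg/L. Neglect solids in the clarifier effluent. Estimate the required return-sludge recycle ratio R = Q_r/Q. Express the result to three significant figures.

R ≈ 0.914

Mass balance around the secondary clarifier (neglecting effluent solids): R = X / (X_r − X) = 3090 / (6470 − 3090) = 0.9142.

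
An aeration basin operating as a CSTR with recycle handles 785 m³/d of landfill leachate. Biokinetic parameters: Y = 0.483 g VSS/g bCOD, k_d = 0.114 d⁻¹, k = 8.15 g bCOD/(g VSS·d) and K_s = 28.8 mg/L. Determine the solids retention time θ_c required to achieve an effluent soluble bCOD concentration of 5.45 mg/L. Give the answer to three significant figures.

Specific growth rate at S = 5.45 mg/L: μ = YkS/(K_s+S) = 0.483·8.15·5.45/(28.8+5.45) = 0.6264 d⁻¹.
1/θ_c = 0.6264 − 0.114 = 0.5124 d⁻¹, so θ_c = 1.952 d.

θ_c ≈ 1.95 d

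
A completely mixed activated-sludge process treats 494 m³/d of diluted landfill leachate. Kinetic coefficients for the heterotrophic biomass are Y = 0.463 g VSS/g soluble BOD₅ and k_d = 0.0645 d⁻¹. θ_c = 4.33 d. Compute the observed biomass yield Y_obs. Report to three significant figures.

Y_obs ≈ 0.362 g VSS/g soluble BOD₅

The observed yield is Y_obs = Y/(1 + k_d·θ_c) = 0.463 / (1 + 0.0645 × 4.33) = 0.463 / 1.279 = 0.3619 g VSS per g soluble BOD₅ removed.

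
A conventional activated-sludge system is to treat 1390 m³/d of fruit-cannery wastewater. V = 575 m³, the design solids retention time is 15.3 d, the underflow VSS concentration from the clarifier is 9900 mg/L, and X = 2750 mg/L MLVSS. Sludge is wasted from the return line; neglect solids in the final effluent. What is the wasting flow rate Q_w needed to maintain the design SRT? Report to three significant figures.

Wasting from the return line (neglecting effluent solids): Q_w = V·X / (θ_c·X_r) = 575.0 × 2750 / (15.3 × 9900) = 10.44 m³/d.

Q_w ≈ 10.4 m³/d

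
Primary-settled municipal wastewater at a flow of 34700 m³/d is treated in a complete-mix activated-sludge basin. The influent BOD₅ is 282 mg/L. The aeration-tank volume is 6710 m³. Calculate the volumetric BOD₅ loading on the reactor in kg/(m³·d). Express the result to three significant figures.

L_v ≈ 1.46 kg BOD₅/(m³·d)

Applied BOD₅ load per unit volume = Q·S₀/V = (34700 × 282/1000)/6710 = 1.458 kg BOD₅·m⁻³·d⁻¹.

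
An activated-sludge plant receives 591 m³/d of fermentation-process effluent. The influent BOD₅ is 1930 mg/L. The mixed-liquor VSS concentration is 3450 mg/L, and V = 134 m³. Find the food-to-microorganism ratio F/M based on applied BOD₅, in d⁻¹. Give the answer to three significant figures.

F/M = Q·S₀ / (V·X) = 591 × 1930 / (134.0 × 3450) = 2.467 g BOD₅·(g VSS·d)⁻¹.

F/M ≈ 2.47 d⁻¹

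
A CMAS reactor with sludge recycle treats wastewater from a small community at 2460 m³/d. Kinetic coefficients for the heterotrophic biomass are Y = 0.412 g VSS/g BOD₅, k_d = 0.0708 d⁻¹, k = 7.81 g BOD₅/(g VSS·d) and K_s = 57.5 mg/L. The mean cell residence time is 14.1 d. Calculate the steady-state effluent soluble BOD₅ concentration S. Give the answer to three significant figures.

From the Monod/SRT balance for a CMAS, S = K_s·(1+k_d θ_c)/[θ_c·(Y k − k_d) − 1] = 57.5 × (1 + 0.0708 × 14.1) / [14.1 × (0.412 × 7.81 − 0.0708) − 1] = 114.9 / 43.37 = 2.649 mg/L.

S ≈ 2.65 mg/L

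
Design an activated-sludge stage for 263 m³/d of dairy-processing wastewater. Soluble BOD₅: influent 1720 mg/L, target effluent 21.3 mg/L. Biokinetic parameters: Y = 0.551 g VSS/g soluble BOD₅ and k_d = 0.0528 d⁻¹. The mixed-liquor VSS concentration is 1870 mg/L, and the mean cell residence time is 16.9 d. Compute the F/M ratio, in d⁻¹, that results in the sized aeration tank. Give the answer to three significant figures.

Rearranging the biomass balance for a CMAS with decay, V = Y·Q·ΔS·θ_c / [X·(1+k_d θ_c)] = 0.551 × 263 × (1720 − 21.3) × 16.9 / [1870 × (1 + 0.0528 × 16.9)] = 4.16×10^6 / 3539 = 1176 m³.
Food-to-microorganism ratio F/M = Q S₀ / (V X) = 263 × 1720 / (1176 × 1870) = 0.2058 d⁻¹.

F/M ≈ 0.206 d⁻¹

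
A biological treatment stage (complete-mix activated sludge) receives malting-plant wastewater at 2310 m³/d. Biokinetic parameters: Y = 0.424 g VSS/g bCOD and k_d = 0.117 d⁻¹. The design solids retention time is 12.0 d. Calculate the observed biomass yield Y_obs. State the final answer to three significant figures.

Y_obs ≈ 0.176 g VSS/g bCOD

Observed yield with endogenous decay: Y_obs = Y / (1 + k_d·θ_c) = 0.424 / (1 + 0.117 × 12.0) = 0.424 / 2.404 = 0.1764 g VSS/g bCOD.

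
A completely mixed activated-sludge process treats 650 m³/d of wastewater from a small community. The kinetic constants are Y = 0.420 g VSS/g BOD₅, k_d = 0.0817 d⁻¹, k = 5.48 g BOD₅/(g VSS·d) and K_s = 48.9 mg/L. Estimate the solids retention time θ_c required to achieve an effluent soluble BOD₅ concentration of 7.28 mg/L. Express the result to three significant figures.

θ_c ≈ 4.62 d

At the target effluent, Y k S/(K_s+S) = 0.420×5.48×7.28/56.18 = 0.2982 d⁻¹.
θ_c = 1/(μ − k_d) = 1/(0.2982 − 0.0817) = 1/0.2165 = 4.618 d.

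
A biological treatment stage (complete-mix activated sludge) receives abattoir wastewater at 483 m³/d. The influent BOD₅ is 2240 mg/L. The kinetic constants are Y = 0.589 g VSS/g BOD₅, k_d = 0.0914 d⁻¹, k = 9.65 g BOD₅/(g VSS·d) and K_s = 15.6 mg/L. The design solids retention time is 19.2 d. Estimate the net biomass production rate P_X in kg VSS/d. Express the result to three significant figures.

For a completely mixed reactor with recycle the Lawrence–McCarty relation gives S = K_s·(1 + k_d·θ_c) / [θ_c·(Y·k − k_d) − 1] = 15.6 × (1 + 0.0914 × 19.2) / [19.2 × (0.589 × 9.65 − 0.0914) − 1] = 42.98 / 106.4 = 0.4040 mg/L.
The observed yield is Y_obs = Y/(1 + k_d·θ_c) = 0.589 / (1 + 0.0914 × 19.2) = 0.589 / 2.755 = 0.2138 g VSS per g BOD₅ removed.
Substrate removed = Q·(S₀ − S) = 483 m³/d × (2240 − 0.404) g/m³ = 1.08×10^6 g/d = 1082 kg/d.
Net biomass production P_X = Y_obs × Q·(S₀ − S) = 0.2138 × 1082 = 231.3 kg VSS/d.

P_X ≈ 231 kg VSS/d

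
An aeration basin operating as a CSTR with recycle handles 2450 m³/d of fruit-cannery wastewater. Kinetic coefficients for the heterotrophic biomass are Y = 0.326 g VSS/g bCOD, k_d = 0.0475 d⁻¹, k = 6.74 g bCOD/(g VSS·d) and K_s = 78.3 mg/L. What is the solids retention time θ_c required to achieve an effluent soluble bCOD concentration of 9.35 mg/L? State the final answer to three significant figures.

θ_c ≈ 5.35 d

From 1/θ_c = Y·k·S/(K_s + S) − k_d: Y·k·S/(K_s+S) = 0.326 × 6.74 × 9.35 / (78.3 + 9.35) = 0.2344 d⁻¹.
1/θ_c = 0.2344 − 0.0475 = 0.1869 d⁻¹, so θ_c = 5.351 d.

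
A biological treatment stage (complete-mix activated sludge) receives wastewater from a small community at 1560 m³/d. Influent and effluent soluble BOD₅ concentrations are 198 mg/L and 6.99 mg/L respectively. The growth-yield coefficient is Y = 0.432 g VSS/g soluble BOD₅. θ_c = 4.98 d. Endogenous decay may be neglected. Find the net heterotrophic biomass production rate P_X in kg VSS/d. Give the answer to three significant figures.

With endogenous decay neglected, the observed yield equals the true yield: Y_obs = Y = 0.432 g VSS/g soluble BOD₅.
ΔS = 198 − 6.99 = 191.0 mg/L, so the substrate removal rate is 1560 × 191.0/1000 = 298.0 kg soluble BOD₅/d.
Net biomass production P_X = Y_obs × Q·(S₀ − S) = 0.4320 × 298.0 = 128.7 kg VSS/d.

P_X ≈ 129 kg VSS/d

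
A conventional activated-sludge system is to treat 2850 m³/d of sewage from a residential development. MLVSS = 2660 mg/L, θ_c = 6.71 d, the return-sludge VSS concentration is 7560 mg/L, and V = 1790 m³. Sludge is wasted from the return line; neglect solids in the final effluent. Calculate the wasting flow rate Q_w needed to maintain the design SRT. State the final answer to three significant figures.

Q_w ≈ 93.9 m³/d

θ_c = V·X/(Q_w·X_r) when wasting from the recycle, so Q_w = V·X/(θ_c·X_r) = 1790 × 2660 / (6.71 × 7560) = 93.86 m³/d.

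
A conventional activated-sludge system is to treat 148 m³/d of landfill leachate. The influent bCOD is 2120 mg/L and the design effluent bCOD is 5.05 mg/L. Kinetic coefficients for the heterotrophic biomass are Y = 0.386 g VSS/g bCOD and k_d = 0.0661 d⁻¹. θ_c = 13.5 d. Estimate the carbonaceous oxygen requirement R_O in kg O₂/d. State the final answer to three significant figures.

R_O ≈ 222 kg O₂/d

Observed yield with endogenous decay: Y_obs = Y / (1 + k_d·θ_c) = 0.386 / (1 + 0.0661 × 13.5) = 0.386 / 1.892 = 0.2040 g VSS/g bCOD.
Q·(S₀ − S) = 148 × (2120 − 5.05) × 10⁻³ = 313.0 kg/d removed.
P_X = Y_obs·Q·(S₀ − S) = 0.2040 × 313.0 = 63.85 kg VSS/d.
Carbonaceous O₂ demand = substrate oxidised − cell-mass equivalent = 313.0 − 1.42 × 63.85 = 222.3 kg O₂/d.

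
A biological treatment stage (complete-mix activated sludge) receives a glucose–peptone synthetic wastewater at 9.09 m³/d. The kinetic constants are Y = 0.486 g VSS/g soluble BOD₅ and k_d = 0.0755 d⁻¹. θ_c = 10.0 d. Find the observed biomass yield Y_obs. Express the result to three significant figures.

Observed yield with endogenous decay: Y_obs = Y / (1 + k_d·θ_c) = 0.486 / (1 + 0.0755 × 10.0) = 0.486 / 1.755 = 0.2769 g VSS/g soluble BOD₅.

Y_obs ≈ 0.277 g VSS/g soluble BOD₅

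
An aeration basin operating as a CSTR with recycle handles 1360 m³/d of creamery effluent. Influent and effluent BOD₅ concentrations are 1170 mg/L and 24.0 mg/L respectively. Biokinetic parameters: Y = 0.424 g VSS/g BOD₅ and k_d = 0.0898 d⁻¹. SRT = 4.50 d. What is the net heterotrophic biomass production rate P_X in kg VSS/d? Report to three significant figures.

P_X ≈ 471 kg VSS/d

Observed yield with endogenous decay: Y_obs = Y / (1 + k_d·θ_c) = 0.424 / (1 + 0.0898 × 4.50) = 0.424 / 1.404 = 0.3020 g VSS/g BOD₅.
ΔS = 1170 − 24.0 = 1146 mg/L, so the substrate removal rate is 1360 × 1146/1000 = 1559 kg BOD₅/d.
So the net sludge growth is P_X = 0.3020 × 1559 = 470.6 kg VSS/d.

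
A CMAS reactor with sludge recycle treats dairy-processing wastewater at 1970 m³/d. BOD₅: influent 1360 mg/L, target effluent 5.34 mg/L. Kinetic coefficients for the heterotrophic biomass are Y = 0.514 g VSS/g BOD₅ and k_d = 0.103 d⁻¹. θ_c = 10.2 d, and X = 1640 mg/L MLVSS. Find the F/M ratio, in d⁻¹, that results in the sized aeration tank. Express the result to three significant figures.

F/M ≈ 0.393 d⁻¹

Rearranging the biomass balance for a CMAS with decay, V = Y·Q·ΔS·θ_c / [X·(1+k_d θ_c)] = 0.514 × 1970 × (1360 − 5.34) × 10.2 / [1640 × (1 + 0.103 × 10.2)] = 1.4×10^7 / 3363 = 4160 m³.
F/M = applied load / biomass = Q·S₀/(V·X) = 1970 × 1360 / (4160 × 1640) = 0.3927 d⁻¹.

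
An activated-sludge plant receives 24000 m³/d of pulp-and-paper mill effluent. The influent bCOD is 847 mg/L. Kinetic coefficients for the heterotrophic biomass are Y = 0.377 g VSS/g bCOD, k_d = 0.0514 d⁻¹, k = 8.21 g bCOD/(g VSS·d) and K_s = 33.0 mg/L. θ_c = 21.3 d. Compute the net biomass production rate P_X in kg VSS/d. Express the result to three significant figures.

P_X ≈ 3650 kg VSS/d

For a completely mixed reactor with recycle the Lawrence–McCarty relation gives S = K_s·(1 + k_d·θ_c) / [θ_c·(Y·k − k_d) − 1] = 33.0 × (1 + 0.0514 × 21.3) / [21.3 × (0.377 × 8.21 − 0.0514) − 1] = 69.13 / 63.83 = 1.083 mg/L.
Correct the yield for decay: Y_obs = Y/(1 + k_d θ_c) = 0.377 / (1 + 0.0514 × 21.3) = 0.377 / 2.095 = 0.1800.
ΔS = 847 − 1.08 = 845.9 mg/L, so the substrate removal rate is 24000 × 845.9/1000 = 20302 kg bCOD/d.
So the net sludge growth is P_X = 0.1800 × 20302 = 3654 kg VSS/d.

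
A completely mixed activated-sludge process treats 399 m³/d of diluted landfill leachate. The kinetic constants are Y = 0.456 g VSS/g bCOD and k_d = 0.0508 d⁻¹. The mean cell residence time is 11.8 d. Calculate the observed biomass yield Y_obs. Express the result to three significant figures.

Correct the yield for decay: Y_obs = Y/(1 + k_d θ_c) = 0.456 / (1 + 0.0508 × 11.8) = 0.456 / 1.599 = 0.2851.

Y_obs ≈ 0.285 g VSS/g bCOD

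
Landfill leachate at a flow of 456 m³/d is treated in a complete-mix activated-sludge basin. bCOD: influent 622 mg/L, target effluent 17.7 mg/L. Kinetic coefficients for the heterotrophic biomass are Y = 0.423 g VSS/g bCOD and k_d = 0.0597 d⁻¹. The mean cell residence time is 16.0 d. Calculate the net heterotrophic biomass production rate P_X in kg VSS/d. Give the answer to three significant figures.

P_X ≈ 59.6 kg VSS/d

Correct the yield for decay: Y_obs = Y/(1 + k_d θ_c) = 0.423 / (1 + 0.0597 × 16.0) = 0.423 / 1.955 = 0.2163.
Q·(S₀ − S) = 456 × (622 − 17.7) × 10⁻³ = 275.6 kg/d removed.
So the net sludge growth is P_X = 0.2163 × 275.6 = 59.62 kg VSS/d.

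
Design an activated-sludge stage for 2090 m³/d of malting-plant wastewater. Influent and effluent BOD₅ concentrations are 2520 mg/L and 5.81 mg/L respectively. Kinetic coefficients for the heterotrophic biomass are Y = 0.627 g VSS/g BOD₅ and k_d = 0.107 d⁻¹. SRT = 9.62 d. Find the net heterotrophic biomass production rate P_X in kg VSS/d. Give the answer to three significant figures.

Y_obs = Y / (1 + k_d θ_c) = 0.627 / (1 + 0.107 × 9.62) = 0.627 / 2.029 = 0.3090.
Substrate removed = Q·(S₀ − S) = 2090 m³/d × (2520 − 5.81) g/m³ = 5.25×10^6 g/d = 5255 kg/d.
Biomass produced: P_X = Y_obs·Q·ΔS = 0.3090 × 5255 ≈ 1624 kg VSS/d.

P_X ≈ 1620 kg VSS/d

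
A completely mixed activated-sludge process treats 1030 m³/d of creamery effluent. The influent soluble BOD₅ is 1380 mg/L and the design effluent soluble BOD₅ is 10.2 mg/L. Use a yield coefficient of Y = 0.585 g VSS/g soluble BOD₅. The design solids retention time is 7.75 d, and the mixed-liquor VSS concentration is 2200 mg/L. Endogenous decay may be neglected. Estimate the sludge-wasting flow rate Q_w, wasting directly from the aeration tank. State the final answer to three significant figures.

Q_w ≈ 375 m³/d

V·X = Y·Q·ΔS·θ_c gives V = 0.585 × 1030 × (1380 − 10.2) × 7.75 / 2200 = 2908 m³.
With mixed-liquor wasting, θ_c = V/Q_w, so Q_w = V/θ_c = 2908/7.75 = 375.2 m³/d.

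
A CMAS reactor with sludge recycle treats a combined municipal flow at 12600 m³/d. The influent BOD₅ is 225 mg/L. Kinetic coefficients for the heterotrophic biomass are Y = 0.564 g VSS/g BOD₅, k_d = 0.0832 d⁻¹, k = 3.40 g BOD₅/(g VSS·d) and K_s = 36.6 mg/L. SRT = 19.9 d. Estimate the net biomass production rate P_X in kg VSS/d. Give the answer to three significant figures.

P_X ≈ 595 kg VSS/d

For a completely mixed reactor with recycle the Lawrence–McCarty relation gives S = K_s·(1 + k_d·θ_c) / [θ_c·(Y·k − k_d) − 1] = 36.6 × (1 + 0.0832 × 19.9) / [19.9 × (0.564 × 3.40 − 0.0832) − 1] = 97.20 / 35.50 = 2.738 mg/L.
The observed yield is Y_obs = Y/(1 + k_d·θ_c) = 0.564 / (1 + 0.0832 × 19.9) = 0.564 / 2.656 = 0.2124 g VSS per g BOD₅ removed.
Mass of BOD₅ removed per day: Q(S₀ − S) = 12600 × 222.3 g/m³ = 2800 kg/d.
Net biomass production P_X = Y_obs × Q·(S₀ − S) = 0.2124 × 2800 = 594.8 kg VSS/d.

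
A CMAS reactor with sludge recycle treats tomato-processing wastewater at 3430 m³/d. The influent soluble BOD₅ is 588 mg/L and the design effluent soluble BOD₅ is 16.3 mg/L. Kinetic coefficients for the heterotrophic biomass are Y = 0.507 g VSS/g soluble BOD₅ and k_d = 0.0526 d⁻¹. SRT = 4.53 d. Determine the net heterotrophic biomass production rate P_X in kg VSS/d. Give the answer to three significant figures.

Correct the yield for decay: Y_obs = Y/(1 + k_d θ_c) = 0.507 / (1 + 0.0526 × 4.53) = 0.507 / 1.238 = 0.4094.
Q·(S₀ − S) = 3430 × (588 − 16.3) × 10⁻³ = 1961 kg/d removed.
Net biomass production P_X = Y_obs × Q·(S₀ − S) = 0.4094 × 1961 = 802.9 kg VSS/d.

P_X ≈ 803 kg VSS/d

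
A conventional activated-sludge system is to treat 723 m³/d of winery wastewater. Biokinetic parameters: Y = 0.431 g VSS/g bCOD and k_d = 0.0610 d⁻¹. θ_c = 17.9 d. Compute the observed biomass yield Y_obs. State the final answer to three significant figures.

Observed yield with endogenous decay: Y_obs = Y / (1 + k_d·θ_c) = 0.431 / (1 + 0.0610 × 17.9) = 0.431 / 2.092 = 0.2060 g VSS/g bCOD.

Y_obs ≈ 0.206 g VSS/g bCOD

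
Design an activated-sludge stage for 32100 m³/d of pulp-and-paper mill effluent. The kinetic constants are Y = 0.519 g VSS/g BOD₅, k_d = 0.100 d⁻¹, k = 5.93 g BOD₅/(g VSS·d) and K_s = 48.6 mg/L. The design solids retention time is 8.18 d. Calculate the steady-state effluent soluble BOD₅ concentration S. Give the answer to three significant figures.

S ≈ 3.78 mg/L

From the Monod/SRT balance for a CMAS, S = K_s·(1+k_d θ_c)/[θ_c·(Y k − k_d) − 1] = 48.6 × (1 + 0.100 × 8.18) / [8.18 × (0.519 × 5.93 − 0.100) − 1] = 88.35 / 23.36 = 3.783 mg/L.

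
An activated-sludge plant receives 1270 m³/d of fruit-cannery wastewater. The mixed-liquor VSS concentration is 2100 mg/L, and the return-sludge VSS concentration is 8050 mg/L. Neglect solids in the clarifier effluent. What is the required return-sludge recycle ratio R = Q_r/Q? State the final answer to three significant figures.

R ≈ 0.353

Mass balance around the secondary clarifier (neglecting effluent solids): R = X / (X_r − X) = 2100 / (8050 − 2100) = 0.3529.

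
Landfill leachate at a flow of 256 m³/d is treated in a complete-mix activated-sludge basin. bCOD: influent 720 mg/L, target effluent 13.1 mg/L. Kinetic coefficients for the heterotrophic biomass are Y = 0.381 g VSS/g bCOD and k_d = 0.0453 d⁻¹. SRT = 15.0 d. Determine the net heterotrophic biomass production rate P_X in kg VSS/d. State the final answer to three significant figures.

Y_obs = Y / (1 + k_d θ_c) = 0.381 / (1 + 0.0453 × 15.0) = 0.381 / 1.679 = 0.2269.
Substrate removed = Q·(S₀ − S) = 256 m³/d × (720 − 13.1) g/m³ = 1.81×10^5 g/d = 181.0 kg/d.
Net biomass production P_X = Y_obs × Q·(S₀ − S) = 0.2269 × 181.0 = 41.05 kg VSS/d.

P_X ≈ 41.1 kg VSS/d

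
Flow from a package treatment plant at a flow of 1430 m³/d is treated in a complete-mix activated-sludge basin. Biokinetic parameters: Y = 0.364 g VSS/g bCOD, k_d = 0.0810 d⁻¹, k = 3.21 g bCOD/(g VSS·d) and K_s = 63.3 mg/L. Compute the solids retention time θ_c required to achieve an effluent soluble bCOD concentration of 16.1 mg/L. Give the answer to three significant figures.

From 1/θ_c = Y·k·S/(K_s + S) − k_d: Y·k·S/(K_s+S) = 0.364 × 3.21 × 16.1 / (63.3 + 16.1) = 0.2369 d⁻¹.
1/θ_c = 0.2369 − 0.0810 = 0.1559 d⁻¹, so θ_c = 6.413 d.

θ_c ≈ 6.41 d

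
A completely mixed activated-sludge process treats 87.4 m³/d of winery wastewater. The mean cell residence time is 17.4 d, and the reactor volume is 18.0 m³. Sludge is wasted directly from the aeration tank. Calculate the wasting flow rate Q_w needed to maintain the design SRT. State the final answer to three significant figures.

Q_w ≈ 1.03 m³/d

For wasting at MLVSS concentration, Q_w = V/θ_c = 18.00/17.4 = 1.034 m³/d.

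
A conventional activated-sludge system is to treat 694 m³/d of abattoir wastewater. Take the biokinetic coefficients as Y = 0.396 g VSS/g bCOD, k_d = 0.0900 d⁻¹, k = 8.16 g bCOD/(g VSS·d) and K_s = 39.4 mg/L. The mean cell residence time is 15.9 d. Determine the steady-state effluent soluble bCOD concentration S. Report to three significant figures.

S ≈ 1.96 mg/L

From the Monod/SRT balance for a CMAS, S = K_s·(1+k_d θ_c)/[θ_c·(Y k − k_d) − 1] = 39.4 × (1 + 0.0900 × 15.9) / [15.9 × (0.396 × 8.16 − 0.0900) − 1] = 95.78 / 48.95 = 1.957 mg/L.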